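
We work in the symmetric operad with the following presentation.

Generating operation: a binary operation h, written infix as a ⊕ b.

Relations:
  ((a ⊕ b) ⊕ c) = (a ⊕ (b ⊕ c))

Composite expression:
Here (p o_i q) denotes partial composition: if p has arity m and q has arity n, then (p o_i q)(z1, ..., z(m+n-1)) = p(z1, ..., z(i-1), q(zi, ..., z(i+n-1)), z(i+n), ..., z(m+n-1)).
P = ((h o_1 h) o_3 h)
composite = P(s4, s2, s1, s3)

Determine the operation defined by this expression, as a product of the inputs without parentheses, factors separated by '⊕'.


s4 ⊕ s2 ⊕ s1 ⊕ s3


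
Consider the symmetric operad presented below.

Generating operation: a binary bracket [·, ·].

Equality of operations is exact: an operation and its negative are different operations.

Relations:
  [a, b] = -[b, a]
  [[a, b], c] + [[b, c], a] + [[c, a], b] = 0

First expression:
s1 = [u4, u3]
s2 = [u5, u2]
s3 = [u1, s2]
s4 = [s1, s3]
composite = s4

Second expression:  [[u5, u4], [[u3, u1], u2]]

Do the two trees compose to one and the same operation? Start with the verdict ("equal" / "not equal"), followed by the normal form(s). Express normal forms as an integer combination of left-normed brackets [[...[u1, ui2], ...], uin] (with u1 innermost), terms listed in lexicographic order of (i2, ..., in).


not equal — first -[[[[u1, u2], u5], u3], u4] + [[[[u1, u2], u5], u4], u3] + [[[[u1, u5], u2], u3], u4] - [[[[u1, u5], u2], u4], u3], second -[[[[u1, u3], u2], u4], u5] + [[[[u1, u3], u2], u5], u4]

The first composite normalizes to -[[[[u1, u2], u5], u3], u4] + [[[[u1, u2], u5], u4], u3] + [[[[u1, u5], u2], u3], u4] - [[[[u1, u5], u2], u4], u3]
The second composite normalizes to -[[[[u1, u3], u2], u4], u5] + [[[[u1, u3], u2], u5], u4]
The forms do not match — not equal.


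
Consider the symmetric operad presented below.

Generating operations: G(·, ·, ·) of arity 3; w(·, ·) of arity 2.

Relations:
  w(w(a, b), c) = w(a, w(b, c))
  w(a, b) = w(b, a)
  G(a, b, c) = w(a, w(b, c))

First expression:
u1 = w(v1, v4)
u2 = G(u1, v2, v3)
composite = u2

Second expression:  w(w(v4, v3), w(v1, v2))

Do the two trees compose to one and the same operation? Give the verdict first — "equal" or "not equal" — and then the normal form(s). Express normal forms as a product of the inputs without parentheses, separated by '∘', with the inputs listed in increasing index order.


equal; the common form is v1 ∘ v2 ∘ v3 ∘ v4

The first expression reduces to v1 ∘ v2 ∘ v3 ∘ v4
The second expression reduces to v1 ∘ v2 ∘ v3 ∘ v4
Same normal form: equal.


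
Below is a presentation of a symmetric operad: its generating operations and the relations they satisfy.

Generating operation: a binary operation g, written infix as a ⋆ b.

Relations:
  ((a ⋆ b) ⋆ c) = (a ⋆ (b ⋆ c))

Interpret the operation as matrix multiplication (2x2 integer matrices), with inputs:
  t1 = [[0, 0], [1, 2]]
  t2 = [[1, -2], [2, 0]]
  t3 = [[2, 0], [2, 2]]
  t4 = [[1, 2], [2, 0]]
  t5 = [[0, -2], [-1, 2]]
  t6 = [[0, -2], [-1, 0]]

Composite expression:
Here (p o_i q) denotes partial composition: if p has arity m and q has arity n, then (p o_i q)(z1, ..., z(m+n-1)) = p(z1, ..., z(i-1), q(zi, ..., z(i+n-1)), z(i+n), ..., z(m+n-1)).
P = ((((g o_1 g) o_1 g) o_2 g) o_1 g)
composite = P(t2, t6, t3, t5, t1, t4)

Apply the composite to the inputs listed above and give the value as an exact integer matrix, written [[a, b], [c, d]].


(t2 ⋆ t6) = [[2, -2], [0, -4]]
(t3 ⋆ t5) = [[0, -4], [-2, 0]]
((t2 ⋆ t6) ⋆ (t3 ⋆ t5)) = [[4, -8], [8, 0]]
(((t2 ⋆ t6) ⋆ (t3 ⋆ t5)) ⋆ t1) = [[-8, -16], [0, 0]]
((((t2 ⋆ t6) ⋆ (t3 ⋆ t5)) ⋆ t1) ⋆ t4) = [[-40, -16], [0, 0]]

[[-40, -16], [0, 0]]


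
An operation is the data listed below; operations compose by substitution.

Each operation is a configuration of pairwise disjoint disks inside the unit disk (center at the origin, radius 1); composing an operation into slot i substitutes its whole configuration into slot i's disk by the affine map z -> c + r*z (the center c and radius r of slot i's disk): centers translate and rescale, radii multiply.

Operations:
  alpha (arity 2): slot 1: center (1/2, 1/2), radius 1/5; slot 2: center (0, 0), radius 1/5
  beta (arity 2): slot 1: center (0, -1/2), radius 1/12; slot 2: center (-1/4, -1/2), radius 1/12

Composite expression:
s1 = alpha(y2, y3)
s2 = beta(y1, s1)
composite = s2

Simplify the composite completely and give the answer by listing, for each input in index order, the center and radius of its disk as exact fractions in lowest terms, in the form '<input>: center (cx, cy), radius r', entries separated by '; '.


y1: center (0, -1/2), radius 1/12; y2: center (-5/24, -11/24), radius 1/60; y3: center (-1/4, -1/2), radius 1/60

Affine substitution under beta: radii multiply and y-centers shift.
input y1: composing its 1 substitution step yields center (0, -1/2), radius 1/12
input y2: composing its 2 substitution steps yields center (-5/24, -11/24), radius 1/60
input y3: composing its 2 substitution steps yields center (-1/4, -1/2), radius 1/60


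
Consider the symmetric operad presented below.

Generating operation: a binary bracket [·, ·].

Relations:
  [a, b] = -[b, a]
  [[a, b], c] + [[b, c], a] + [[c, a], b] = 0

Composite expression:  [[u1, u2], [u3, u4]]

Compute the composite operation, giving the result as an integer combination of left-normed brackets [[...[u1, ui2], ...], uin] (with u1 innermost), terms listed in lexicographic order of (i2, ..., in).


[[[u1, u2], u3], u4] - [[[u1, u2], u4], u3]

A multilinear Lie element is pinned by u1-initial words (u1 innermost).
Composite bracket: [[u1, u2], [u3, u4]]
Full expansion: 8 signed words from ab - ba (2^3 = 8).
The u1-initial words carry the normal form:
  the word u1u2u3u4 carries sign +1 and contributes +[[[u1, u2], u3], u4]
  the word u1u2u4u3 carries sign -1 and contributes -[[[u1, u2], u4], u3]


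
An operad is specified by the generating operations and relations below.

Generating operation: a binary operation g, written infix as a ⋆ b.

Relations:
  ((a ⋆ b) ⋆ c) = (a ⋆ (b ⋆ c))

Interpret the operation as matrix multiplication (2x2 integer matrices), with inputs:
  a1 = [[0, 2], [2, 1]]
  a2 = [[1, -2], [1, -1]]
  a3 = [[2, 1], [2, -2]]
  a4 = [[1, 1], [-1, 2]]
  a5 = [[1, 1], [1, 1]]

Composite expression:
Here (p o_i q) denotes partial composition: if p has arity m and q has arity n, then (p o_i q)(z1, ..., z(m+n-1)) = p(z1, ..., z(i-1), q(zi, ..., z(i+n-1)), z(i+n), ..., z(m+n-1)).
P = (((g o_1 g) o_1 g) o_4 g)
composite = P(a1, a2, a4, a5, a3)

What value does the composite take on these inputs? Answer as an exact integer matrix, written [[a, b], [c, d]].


[[8, -2], [4, -1]]

(a1 ⋆ a2) = [[2, -2], [3, -5]]
((a1 ⋆ a2) ⋆ a4) = [[4, -2], [8, -7]]
(a5 ⋆ a3) = [[4, -1], [4, -1]]
(((a1 ⋆ a2) ⋆ a4) ⋆ (a5 ⋆ a3)) = [[8, -2], [4, -1]]


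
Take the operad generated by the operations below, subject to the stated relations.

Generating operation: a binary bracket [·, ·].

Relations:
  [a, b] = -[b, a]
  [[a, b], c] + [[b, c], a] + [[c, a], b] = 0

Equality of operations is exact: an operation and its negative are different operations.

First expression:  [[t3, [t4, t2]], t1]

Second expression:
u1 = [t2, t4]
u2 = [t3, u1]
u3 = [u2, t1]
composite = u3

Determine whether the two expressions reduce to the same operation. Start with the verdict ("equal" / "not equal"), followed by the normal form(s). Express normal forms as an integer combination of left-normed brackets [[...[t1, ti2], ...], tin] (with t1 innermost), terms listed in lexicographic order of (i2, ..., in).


The first expression reduces to -[[[t1, t2], t4], t3] + [[[t1, t3], t2], t4] - [[[t1, t3], t4], t2] + [[[t1, t4], t2], t3]
The second expression reduces to [[[t1, t2], t4], t3] - [[[t1, t3], t2], t4] + [[[t1, t3], t4], t2] - [[[t1, t4], t2], t3]
No match — not equal.

not equal: they reduce to -[[[t1, t2], t4], t3] + [[[t1, t3], t2], t4] - [[[t1, t3], t4], t2] + [[[t1, t4], t2], t3] and [[[t1, t2], t4], t3] - [[[t1, t3], t2], t4] + [[[t1, t3], t4], t2] - [[[t1, t4], t2], t3]


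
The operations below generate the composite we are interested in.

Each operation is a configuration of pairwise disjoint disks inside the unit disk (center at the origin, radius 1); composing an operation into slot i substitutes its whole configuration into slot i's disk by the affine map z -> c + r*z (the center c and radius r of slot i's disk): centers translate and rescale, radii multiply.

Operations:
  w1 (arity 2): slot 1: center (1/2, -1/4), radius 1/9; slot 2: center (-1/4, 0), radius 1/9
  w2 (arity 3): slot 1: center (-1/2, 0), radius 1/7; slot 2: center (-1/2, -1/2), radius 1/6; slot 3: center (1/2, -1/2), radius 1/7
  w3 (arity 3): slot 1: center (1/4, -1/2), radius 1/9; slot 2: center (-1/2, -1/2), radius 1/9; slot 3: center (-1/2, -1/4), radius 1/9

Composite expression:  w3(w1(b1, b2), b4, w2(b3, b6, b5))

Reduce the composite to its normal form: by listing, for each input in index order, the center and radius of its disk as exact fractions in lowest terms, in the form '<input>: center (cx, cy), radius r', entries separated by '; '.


Below w3, radii multiply path by path; the b-disk centers shift.
b1 passes through 2 substitutions, ending at center (11/36, -19/36), radius 1/81
b2 passes through 2 substitutions, ending at center (2/9, -1/2), radius 1/81
b4 passes through 1 substitution, ending at center (-1/2, -1/2), radius 1/9
b3 passes through 2 substitutions, ending at center (-5/9, -1/4), radius 1/63
b6 passes through 2 substitutions, ending at center (-5/9, -11/36), radius 1/54
b5 passes through 2 substitutions, ending at center (-4/9, -11/36), radius 1/63

b1: center (11/36, -19/36), radius 1/81; b2: center (2/9, -1/2), radius 1/81; b3: center (-5/9, -1/4), radius 1/63; b4: center (-1/2, -1/2), radius 1/9; b5: center (-4/9, -11/36), radius 1/63; b6: center (-5/9, -11/36), radius 1/54


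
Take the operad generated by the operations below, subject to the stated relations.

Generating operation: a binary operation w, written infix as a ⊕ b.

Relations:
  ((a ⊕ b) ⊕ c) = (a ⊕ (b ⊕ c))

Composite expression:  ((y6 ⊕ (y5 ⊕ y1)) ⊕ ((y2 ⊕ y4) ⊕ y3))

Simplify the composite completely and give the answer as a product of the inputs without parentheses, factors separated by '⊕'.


y6 ⊕ y5 ⊕ y1 ⊕ y2 ⊕ y4 ⊕ y3

Every regrouping of w is equal, so read the y-inputs in written order.
(y5 ⊕ y1) collapses to y5 ⊕ y1
(y6 ⊕ (y5 ⊕ y1)) collapses to y6 ⊕ y5 ⊕ y1
(y2 ⊕ y4) collapses to y2 ⊕ y4
((y2 ⊕ y4) ⊕ y3) collapses to y2 ⊕ y4 ⊕ y3
((y6 ⊕ (y5 ⊕ y1)) ⊕ ((y2 ⊕ y4) ⊕ y3)) collapses to y6 ⊕ y5 ⊕ y1 ⊕ y2 ⊕ y4 ⊕ y3


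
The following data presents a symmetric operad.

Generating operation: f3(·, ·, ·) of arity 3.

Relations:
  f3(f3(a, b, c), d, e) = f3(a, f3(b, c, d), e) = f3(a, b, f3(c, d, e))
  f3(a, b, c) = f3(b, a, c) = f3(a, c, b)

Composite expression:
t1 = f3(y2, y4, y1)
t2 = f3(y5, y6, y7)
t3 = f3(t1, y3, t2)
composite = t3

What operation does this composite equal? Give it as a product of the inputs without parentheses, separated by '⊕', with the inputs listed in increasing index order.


y1 ⊕ y2 ⊕ y3 ⊕ y4 ⊕ y5 ⊕ y6 ⊕ y7

Both nesting and order wash out for f3; what remains is which y's occur.
f3(y2, y4, y1) unparenthesizes to y2 ⊕ y4 ⊕ y1
f3(y5, y6, y7) unparenthesizes to y5 ⊕ y6 ⊕ y7
f3(f3(y2, y4, y1), y3, f3(y5, y6, y7)) unparenthesizes to y2 ⊕ y4 ⊕ y1 ⊕ y3 ⊕ y5 ⊕ y6 ⊕ y7
sorting the factors by input index: y1 ⊕ y2 ⊕ y3 ⊕ y4 ⊕ y5 ⊕ y6 ⊕ y7


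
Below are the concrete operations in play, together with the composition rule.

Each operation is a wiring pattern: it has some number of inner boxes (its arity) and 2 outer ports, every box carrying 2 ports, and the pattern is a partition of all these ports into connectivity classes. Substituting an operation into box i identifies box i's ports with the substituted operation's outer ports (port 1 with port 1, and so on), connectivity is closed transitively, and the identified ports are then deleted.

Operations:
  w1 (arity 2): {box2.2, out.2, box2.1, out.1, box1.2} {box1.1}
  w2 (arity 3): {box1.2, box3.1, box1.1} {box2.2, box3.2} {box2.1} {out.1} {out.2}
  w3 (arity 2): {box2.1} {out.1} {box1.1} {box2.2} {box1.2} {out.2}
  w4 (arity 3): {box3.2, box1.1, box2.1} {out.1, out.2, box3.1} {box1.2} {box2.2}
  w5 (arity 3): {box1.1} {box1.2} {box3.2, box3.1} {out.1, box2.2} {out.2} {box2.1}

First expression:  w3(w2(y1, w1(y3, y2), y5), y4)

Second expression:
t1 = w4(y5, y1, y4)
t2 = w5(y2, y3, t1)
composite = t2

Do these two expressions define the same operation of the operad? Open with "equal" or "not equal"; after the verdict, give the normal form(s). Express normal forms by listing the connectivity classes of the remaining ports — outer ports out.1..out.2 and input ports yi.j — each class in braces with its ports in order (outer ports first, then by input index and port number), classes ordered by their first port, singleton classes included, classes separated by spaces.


not equal; first: {out.1} {out.2} {y1.1, y1.2, y5.1} {y2.1, y2.2, y3.2, y5.2} {y3.1} {y4.1} {y4.2}; second: {out.1, y3.2} {out.2} {y1.1, y4.2, y5.1} {y1.2} {y2.1} {y2.2} {y3.1} {y4.1} {y5.2}


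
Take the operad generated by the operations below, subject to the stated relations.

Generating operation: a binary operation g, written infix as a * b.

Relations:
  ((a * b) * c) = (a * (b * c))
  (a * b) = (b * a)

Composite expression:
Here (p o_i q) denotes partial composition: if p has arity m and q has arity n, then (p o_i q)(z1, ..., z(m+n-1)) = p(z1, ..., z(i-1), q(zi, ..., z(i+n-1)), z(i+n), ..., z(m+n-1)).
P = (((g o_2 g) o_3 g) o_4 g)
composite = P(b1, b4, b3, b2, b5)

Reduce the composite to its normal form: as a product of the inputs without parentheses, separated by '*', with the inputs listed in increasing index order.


b1 * b2 * b3 * b4 * b5

Both nesting and order wash out for g; what remains is which b's occur.
(b2 * b5) collapses to b2 * b5
(b3 * (b2 * b5)) collapses to b3 * b2 * b5
(b4 * (b3 * (b2 * b5))) collapses to b4 * b3 * b2 * b5
(b1 * (b4 * (b3 * (b2 * b5)))) collapses to b1 * b4 * b3 * b2 * b5
rearranged into index order: b1 * b2 * b3 * b4 * b5


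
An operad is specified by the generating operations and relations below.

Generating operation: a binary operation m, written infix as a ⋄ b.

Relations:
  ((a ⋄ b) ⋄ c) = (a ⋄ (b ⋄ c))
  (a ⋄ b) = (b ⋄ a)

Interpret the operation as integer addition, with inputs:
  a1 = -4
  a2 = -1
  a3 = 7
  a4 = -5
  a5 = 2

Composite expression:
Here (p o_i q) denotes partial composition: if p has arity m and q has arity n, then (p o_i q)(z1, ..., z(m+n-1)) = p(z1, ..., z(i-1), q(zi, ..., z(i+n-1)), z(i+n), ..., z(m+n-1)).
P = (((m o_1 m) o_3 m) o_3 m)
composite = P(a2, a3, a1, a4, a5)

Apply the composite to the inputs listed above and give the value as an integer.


-1

(a2 ⋄ a3) = 6
(a1 ⋄ a4) = -9
((a1 ⋄ a4) ⋄ a5) = -7
((a2 ⋄ a3) ⋄ ((a1 ⋄ a4) ⋄ a5)) = -1


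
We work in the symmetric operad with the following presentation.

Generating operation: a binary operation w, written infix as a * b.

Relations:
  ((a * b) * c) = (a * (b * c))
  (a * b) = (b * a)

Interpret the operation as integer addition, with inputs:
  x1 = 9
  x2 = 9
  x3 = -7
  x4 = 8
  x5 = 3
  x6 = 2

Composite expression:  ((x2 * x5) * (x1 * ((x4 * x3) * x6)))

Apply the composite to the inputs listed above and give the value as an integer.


24

(x2 * x5) = 12
(x4 * x3) = 1
((x4 * x3) * x6) = 3
(x1 * ((x4 * x3) * x6)) = 12
((x2 * x5) * (x1 * ((x4 * x3) * x6))) = 24


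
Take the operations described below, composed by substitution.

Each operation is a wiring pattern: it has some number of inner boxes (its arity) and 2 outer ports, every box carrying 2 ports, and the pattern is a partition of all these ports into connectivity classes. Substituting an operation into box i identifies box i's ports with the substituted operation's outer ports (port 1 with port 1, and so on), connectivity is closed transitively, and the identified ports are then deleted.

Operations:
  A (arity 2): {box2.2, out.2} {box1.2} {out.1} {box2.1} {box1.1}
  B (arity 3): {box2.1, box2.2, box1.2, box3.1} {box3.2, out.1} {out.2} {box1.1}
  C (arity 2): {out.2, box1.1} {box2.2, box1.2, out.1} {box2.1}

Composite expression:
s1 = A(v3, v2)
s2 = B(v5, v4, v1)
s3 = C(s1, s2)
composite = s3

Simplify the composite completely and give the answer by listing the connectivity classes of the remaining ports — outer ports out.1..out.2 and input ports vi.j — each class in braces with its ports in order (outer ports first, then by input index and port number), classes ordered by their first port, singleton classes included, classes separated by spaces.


{out.1, v2.2} {out.2} {v1.1, v4.1, v4.2, v5.2} {v1.2} {v2.1} {v3.1} {v3.2} {v5.1}

After gluing at C, chains via deleted ports link the v-ports.
A over (v3, v2) gives {out.1} {out.2, v2.2} {v2.1} {v3.1} {v3.2}, out.j being that stage's outer ports
B over (v5, v4, v1) gives {out.1, v1.2} {out.2} {v1.1, v4.1, v4.2, v5.2} {v5.1}, out.j being that stage's outer ports
C over (v3, v2, v5, v4, v1) gives {out.1, v2.2} {out.2} {v1.1, v4.1, v4.2, v5.2} {v1.2} {v2.1} {v3.1} {v3.2} {v5.1}, out.j being that stage's outer ports


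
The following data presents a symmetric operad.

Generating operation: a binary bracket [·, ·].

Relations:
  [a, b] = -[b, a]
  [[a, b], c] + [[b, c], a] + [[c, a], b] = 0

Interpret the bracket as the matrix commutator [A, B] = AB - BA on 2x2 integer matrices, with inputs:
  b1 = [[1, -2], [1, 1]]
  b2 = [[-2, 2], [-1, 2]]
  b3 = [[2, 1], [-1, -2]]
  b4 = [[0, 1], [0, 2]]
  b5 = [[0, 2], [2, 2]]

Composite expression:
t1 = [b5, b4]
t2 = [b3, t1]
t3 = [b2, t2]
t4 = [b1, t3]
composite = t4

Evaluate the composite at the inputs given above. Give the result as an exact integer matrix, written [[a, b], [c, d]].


[[-128, 208], [104, 128]]

[b5, b4] = [[-2, 2], [-4, 2]]
[b3, [b5, b4]] = [[-2, 12], [20, 2]]
[b2, [b3, [b5, b4]]] = [[52, -40], [84, -52]]
[b1, [b2, [b3, [b5, b4]]]] = [[-128, 208], [104, 128]]


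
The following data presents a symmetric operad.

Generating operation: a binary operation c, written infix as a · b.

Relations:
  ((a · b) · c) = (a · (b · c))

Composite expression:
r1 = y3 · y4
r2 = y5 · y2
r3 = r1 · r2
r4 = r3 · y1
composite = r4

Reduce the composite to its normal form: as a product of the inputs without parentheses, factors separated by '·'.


y3 · y4 · y5 · y2 · y1

Key point: c is associative — brackets drop, the y-order remains.
(y3 · y4) collapses to y3 · y4
(y5 · y2) collapses to y5 · y2
((y3 · y4) · (y5 · y2)) collapses to y3 · y4 · y5 · y2
(((y3 · y4) · (y5 · y2)) · y1) collapses to y3 · y4 · y5 · y2 · y1


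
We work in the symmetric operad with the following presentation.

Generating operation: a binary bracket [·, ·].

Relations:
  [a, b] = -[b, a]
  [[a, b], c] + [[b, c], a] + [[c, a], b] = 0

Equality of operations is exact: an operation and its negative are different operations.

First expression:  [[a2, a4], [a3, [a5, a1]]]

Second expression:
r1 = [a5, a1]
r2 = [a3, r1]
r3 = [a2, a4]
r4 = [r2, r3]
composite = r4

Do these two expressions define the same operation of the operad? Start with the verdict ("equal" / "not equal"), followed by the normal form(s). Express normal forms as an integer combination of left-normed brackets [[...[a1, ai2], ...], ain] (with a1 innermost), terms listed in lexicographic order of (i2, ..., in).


not equal; the first gives -[[[[a1, a5], a3], a2], a4] + [[[[a1, a5], a3], a4], a2] and the second [[[[a1, a5], a3], a2], a4] - [[[[a1, a5], a3], a4], a2]


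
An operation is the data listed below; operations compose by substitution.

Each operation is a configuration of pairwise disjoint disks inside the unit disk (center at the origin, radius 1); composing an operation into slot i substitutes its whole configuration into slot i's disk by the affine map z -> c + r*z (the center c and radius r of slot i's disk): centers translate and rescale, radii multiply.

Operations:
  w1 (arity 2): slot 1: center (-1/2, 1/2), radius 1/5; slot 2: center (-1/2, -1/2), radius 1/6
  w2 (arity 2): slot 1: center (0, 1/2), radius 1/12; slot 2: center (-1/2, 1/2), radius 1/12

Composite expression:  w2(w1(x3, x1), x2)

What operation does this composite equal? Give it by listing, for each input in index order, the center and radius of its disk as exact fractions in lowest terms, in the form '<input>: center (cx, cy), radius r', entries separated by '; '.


Affine substitution under w2: radii multiply and x-centers shift.
input x3: applying the 2 nested substitutions gives center (-1/24, 13/24), radius 1/60
input x1: applying the 2 nested substitutions gives center (-1/24, 11/24), radius 1/72
input x2: applying the 1 nested substitution gives center (-1/2, 1/2), radius 1/12

x1: center (-1/24, 11/24), radius 1/72; x2: center (-1/2, 1/2), radius 1/12; x3: center (-1/24, 13/24), radius 1/60


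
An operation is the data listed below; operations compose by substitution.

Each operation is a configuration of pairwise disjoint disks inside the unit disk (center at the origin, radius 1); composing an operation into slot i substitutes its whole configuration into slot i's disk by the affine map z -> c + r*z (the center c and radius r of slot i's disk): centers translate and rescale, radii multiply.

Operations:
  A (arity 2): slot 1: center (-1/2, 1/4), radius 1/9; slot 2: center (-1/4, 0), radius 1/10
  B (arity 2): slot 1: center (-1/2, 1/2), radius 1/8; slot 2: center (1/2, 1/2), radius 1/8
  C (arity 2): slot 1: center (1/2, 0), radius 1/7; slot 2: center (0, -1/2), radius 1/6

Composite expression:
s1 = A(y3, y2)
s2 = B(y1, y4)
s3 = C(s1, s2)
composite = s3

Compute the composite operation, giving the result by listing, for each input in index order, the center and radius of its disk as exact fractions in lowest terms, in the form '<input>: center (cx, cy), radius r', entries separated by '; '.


y1: center (-1/12, -5/12), radius 1/48; y2: center (13/28, 0), radius 1/70; y3: center (3/7, 1/28), radius 1/63; y4: center (1/12, -5/12), radius 1/48

Affine substitution under C: radii multiply and y-centers shift.
y3: after 2 affine steps, its disk has center (3/7, 1/28), radius 1/63
y2: after 2 affine steps, its disk has center (13/28, 0), radius 1/70
y1: after 2 affine steps, its disk has center (-1/12, -5/12), radius 1/48
y4: after 2 affine steps, its disk has center (1/12, -5/12), radius 1/48


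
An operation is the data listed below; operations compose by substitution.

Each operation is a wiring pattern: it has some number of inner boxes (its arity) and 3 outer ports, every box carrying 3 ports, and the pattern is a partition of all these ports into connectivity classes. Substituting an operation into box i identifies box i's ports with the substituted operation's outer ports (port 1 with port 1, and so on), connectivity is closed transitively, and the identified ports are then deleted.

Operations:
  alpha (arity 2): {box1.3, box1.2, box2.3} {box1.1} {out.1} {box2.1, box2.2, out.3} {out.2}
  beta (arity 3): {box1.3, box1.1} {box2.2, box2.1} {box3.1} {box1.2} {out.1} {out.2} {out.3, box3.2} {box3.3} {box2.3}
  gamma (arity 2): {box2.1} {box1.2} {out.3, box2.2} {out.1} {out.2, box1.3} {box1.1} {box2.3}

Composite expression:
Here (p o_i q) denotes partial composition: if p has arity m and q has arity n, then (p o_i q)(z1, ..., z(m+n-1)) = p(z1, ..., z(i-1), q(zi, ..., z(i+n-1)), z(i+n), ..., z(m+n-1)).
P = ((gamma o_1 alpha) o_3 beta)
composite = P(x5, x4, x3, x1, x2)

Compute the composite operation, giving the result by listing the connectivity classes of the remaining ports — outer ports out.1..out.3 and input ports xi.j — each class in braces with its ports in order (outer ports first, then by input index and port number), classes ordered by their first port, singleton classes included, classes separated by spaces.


{out.1} {out.2, x4.1, x4.2} {out.3} {x1.1, x1.2} {x1.3} {x2.1} {x2.2} {x2.3} {x3.1, x3.3} {x3.2} {x4.3, x5.2, x5.3} {x5.1}

Connectivity passes through glued gamma-boundaries; trace each wire chain.
stage alpha: inputs (x5, x4), connectivity {out.1} {out.2} {out.3, x4.1, x4.2} {x4.3, x5.2, x5.3} {x5.1}, out.j its boundary
stage beta: inputs (x3, x1, x2), connectivity {out.1} {out.2} {out.3, x2.2} {x1.1, x1.2} {x1.3} {x2.1} {x2.3} {x3.1, x3.3} {x3.2}, out.j its boundary
stage gamma: inputs (x5, x4, x3, x1, x2), connectivity {out.1} {out.2, x4.1, x4.2} {out.3} {x1.1, x1.2} {x1.3} {x2.1} {x2.2} {x2.3} {x3.1, x3.3} {x3.2} {x4.3, x5.2, x5.3} {x5.1}, out.j its boundary


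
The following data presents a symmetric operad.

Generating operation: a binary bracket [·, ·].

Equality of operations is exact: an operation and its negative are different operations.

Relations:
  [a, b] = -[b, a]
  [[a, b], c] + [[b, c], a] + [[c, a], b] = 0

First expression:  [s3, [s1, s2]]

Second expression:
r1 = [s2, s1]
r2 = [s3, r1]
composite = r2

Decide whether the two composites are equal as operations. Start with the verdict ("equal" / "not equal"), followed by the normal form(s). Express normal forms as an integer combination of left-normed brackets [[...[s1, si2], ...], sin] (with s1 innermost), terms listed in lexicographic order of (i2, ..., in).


not equal; first: -[[s1, s2], s3]; second: [[s1, s2], s3]

Normal form of the first expression: -[[s1, s2], s3]
Normal form of the second expression: [[s1, s2], s3]
Different reductions; not equal.


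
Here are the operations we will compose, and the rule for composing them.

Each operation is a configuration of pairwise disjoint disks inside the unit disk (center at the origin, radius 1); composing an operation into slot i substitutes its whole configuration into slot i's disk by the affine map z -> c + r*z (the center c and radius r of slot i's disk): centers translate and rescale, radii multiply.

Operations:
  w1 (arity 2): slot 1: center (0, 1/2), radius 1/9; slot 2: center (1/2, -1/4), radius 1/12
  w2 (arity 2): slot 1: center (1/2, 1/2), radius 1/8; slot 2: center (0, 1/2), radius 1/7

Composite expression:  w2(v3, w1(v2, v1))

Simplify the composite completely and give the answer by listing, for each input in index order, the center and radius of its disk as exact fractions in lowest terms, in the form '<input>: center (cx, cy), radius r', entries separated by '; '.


Each v-disk chains the slot maps above it in w2; radii multiply.
for v3, the 1-step affine chain lands on center (1/2, 1/2), radius 1/8
for v2, the 2-step affine chain lands on center (0, 4/7), radius 1/63
for v1, the 2-step affine chain lands on center (1/14, 13/28), radius 1/84

v1: center (1/14, 13/28), radius 1/84; v2: center (0, 4/7), radius 1/63; v3: center (1/2, 1/2), radius 1/8


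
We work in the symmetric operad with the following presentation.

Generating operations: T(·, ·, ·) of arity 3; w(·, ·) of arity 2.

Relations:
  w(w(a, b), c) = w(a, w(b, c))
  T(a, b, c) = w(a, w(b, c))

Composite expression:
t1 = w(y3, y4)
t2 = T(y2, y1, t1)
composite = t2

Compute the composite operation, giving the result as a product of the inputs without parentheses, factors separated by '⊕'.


y2 ⊕ y1 ⊕ y3 ⊕ y4


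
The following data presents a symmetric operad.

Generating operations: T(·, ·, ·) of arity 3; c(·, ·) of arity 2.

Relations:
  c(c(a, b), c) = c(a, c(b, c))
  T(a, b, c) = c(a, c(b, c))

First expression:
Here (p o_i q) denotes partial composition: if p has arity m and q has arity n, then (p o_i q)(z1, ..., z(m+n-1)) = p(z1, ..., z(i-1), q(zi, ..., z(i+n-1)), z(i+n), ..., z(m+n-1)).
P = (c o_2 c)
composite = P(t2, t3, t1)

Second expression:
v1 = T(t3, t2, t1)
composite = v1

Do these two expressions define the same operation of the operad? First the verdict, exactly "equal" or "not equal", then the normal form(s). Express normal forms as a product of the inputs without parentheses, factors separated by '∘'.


not equal — first t2 ∘ t3 ∘ t1, second t3 ∘ t2 ∘ t1

Normal form of the first expression: t2 ∘ t3 ∘ t1
Normal form of the second expression: t3 ∘ t2 ∘ t1
The forms do not match — not equal.


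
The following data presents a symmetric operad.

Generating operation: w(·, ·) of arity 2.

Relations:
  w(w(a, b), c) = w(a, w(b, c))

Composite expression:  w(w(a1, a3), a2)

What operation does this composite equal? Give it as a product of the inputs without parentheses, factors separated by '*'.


The w-tree's shape is irrelevant; the a-reading-order decides.
w(a1, a3) unparenthesizes to a1 * a3
w(w(a1, a3), a2) unparenthesizes to a1 * a3 * a2

a1 * a3 * a2


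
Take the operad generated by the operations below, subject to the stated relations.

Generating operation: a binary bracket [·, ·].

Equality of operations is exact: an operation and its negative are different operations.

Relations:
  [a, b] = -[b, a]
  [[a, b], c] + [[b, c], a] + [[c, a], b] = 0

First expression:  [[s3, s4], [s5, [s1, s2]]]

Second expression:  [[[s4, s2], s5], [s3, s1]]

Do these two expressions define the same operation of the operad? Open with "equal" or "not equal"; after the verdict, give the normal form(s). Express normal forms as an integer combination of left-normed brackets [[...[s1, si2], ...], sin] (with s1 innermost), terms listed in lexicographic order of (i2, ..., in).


The first expression reduces to [[[[s1, s2], s5], s3], s4] - [[[[s1, s2], s5], s4], s3]
The second expression reduces to -[[[[s1, s3], s2], s4], s5] + [[[[s1, s3], s4], s2], s5] + [[[[s1, s3], s5], s2], s4] - [[[[s1, s3], s5], s4], s2]
They disagree, so not equal.

not equal; the first gives [[[[s1, s2], s5], s3], s4] - [[[[s1, s2], s5], s4], s3] and the second -[[[[s1, s3], s2], s4], s5] + [[[[s1, s3], s4], s2], s5] + [[[[s1, s3], s5], s2], s4] - [[[[s1, s3], s5], s4], s2]


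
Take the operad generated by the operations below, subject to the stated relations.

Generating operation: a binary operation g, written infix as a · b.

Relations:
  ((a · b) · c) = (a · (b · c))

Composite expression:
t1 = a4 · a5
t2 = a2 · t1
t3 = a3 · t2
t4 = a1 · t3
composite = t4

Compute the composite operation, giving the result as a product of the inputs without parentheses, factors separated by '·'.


a1 · a3 · a2 · a4 · a5

The g-tree's shape is irrelevant; the a-reading-order decides.
(a4 · a5) flattens to a4 · a5
(a2 · (a4 · a5)) flattens to a2 · a4 · a5
(a3 · (a2 · (a4 · a5))) flattens to a3 · a2 · a4 · a5
(a1 · (a3 · (a2 · (a4 · a5)))) flattens to a1 · a3 · a2 · a4 · a5


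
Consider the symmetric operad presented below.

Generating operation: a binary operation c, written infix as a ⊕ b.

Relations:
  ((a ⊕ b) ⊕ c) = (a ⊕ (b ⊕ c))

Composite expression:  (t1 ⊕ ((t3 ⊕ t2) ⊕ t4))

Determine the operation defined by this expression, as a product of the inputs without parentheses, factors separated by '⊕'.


t1 ⊕ t3 ⊕ t2 ⊕ t4

Associativity of c dissolves the nesting; only the t-input order survives.
(t3 ⊕ t2) spells out as t3 ⊕ t2
((t3 ⊕ t2) ⊕ t4) spells out as t3 ⊕ t2 ⊕ t4
(t1 ⊕ ((t3 ⊕ t2) ⊕ t4)) spells out as t1 ⊕ t3 ⊕ t2 ⊕ t4


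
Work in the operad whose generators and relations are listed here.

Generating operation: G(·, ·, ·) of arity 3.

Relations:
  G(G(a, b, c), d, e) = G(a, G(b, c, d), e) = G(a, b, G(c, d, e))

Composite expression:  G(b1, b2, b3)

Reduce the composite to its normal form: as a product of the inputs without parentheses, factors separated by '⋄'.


b1 ⋄ b2 ⋄ b3


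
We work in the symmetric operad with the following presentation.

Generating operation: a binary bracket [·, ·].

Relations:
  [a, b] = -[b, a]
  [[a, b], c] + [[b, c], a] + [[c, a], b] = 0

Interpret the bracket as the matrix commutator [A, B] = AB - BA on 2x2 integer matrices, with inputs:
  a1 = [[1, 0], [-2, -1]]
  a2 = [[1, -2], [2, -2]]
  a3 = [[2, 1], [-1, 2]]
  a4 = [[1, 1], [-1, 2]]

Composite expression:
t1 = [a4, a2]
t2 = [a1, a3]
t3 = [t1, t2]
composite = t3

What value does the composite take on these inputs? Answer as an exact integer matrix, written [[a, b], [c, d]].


[[0, 4], [-4, 0]]

[a4, a2] = [[0, -1], [-1, 0]]
[a1, a3] = [[2, 2], [2, -2]]
[[a4, a2], [a1, a3]] = [[0, 4], [-4, 0]]


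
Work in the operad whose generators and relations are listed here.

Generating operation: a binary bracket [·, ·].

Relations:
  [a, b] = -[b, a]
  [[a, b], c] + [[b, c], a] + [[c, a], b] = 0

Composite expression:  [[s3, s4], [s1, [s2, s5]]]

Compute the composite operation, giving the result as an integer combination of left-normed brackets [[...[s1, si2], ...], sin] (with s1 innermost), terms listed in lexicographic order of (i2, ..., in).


-[[[[s1, s2], s5], s3], s4] + [[[[s1, s2], s5], s4], s3] + [[[[s1, s5], s2], s3], s4] - [[[[s1, s5], s2], s4], s3]

Left-normed coefficients sit on the s1-initial expansion words.
Composite bracket: [[s3, s4], [s1, [s2, s5]]]
Full expansion: 16 signed words from ab - ba (2^4 = 16).
Collect the words opening with s1:
  word s1s2s5s3s4 has sign -1, contributing -[[[[s1, s2], s5], s3], s4]
  word s1s2s5s4s3 has sign +1, contributing +[[[[s1, s2], s5], s4], s3]
  word s1s5s2s3s4 has sign +1, contributing +[[[[s1, s5], s2], s3], s4]
  word s1s5s2s4s3 has sign -1, contributing -[[[[s1, s5], s2], s4], s3]


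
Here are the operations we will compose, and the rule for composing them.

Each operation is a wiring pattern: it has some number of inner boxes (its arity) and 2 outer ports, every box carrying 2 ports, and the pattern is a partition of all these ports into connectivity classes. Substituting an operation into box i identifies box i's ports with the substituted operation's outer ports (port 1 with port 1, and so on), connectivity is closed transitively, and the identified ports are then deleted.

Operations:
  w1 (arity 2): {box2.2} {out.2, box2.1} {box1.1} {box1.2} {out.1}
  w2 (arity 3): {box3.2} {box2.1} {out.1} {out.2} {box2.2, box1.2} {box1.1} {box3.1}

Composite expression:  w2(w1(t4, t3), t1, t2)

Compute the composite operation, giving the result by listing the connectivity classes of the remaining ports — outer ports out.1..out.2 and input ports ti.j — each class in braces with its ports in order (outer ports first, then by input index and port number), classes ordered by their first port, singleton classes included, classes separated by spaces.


Substituting into w2 glues patterns; closure does the rest.
through w1, on inputs (t4, t3): {out.1} {out.2, t3.1} {t3.2} {t4.1} {t4.2} (out.j = stage outer ports)
through w2, on inputs (t4, t3, t1, t2): {out.1} {out.2} {t1.1} {t1.2, t3.1} {t2.1} {t2.2} {t3.2} {t4.1} {t4.2} (out.j = stage outer ports)

{out.1} {out.2} {t1.1} {t1.2, t3.1} {t2.1} {t2.2} {t3.2} {t4.1} {t4.2}


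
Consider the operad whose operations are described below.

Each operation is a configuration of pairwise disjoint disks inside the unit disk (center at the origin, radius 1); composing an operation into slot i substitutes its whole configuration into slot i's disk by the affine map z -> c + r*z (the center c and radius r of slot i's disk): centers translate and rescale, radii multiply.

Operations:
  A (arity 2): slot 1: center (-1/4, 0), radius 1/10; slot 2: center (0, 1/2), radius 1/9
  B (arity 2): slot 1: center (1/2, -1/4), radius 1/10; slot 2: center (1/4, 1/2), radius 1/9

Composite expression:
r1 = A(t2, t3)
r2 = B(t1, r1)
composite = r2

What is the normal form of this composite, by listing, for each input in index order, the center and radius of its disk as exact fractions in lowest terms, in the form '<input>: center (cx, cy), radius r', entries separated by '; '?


t1: center (1/2, -1/4), radius 1/10; t2: center (2/9, 1/2), radius 1/90; t3: center (1/4, 5/9), radius 1/81

Follow each t-input down from B: c' goes to c + r*c', radius to r*r'.
input t1: applying the 1 nested substitution gives center (1/2, -1/4), radius 1/10
input t2: applying the 2 nested substitutions gives center (2/9, 1/2), radius 1/90
input t3: applying the 2 nested substitutions gives center (1/4, 5/9), radius 1/81


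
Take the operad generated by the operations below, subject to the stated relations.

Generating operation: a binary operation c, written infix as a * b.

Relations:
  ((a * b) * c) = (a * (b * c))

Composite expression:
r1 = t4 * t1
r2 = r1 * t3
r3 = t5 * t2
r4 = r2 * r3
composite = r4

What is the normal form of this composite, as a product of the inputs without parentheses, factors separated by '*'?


t4 * t1 * t3 * t5 * t2

Under associativity of c, the answer is the t's in reading order.
(t4 * t1) collapses to t4 * t1
((t4 * t1) * t3) collapses to t4 * t1 * t3
(t5 * t2) collapses to t5 * t2
(((t4 * t1) * t3) * (t5 * t2)) collapses to t4 * t1 * t3 * t5 * t2


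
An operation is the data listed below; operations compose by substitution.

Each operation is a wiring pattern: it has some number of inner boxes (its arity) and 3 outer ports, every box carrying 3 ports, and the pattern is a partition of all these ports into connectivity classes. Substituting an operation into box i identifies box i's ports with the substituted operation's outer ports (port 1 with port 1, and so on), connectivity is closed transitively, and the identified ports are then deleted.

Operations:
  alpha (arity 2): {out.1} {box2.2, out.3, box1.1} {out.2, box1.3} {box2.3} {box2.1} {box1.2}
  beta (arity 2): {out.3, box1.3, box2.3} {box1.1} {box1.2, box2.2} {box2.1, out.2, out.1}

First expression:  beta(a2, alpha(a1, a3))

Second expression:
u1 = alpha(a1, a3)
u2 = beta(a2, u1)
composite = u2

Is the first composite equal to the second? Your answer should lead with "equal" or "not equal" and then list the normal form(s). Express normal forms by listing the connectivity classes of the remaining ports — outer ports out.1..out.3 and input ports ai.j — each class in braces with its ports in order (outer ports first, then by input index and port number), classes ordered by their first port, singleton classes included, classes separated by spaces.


equal; both compose to {out.1, out.2} {out.3, a1.1, a2.3, a3.2} {a1.2} {a1.3, a2.2} {a2.1} {a3.1} {a3.3}


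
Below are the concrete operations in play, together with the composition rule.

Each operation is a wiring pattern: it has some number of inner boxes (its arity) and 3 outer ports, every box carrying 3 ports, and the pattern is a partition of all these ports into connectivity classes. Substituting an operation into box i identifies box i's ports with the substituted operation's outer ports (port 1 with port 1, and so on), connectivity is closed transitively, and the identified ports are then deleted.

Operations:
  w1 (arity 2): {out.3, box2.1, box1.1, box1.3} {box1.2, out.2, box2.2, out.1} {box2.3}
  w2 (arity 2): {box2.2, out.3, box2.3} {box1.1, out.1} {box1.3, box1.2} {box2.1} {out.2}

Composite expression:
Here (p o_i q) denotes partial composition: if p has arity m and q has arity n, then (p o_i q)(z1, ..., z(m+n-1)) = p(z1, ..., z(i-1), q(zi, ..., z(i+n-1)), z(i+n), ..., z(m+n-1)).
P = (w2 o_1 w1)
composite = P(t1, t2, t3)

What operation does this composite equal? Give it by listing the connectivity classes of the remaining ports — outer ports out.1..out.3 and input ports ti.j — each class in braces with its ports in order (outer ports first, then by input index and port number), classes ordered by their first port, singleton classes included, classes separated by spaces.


Two ports join when wires chain via w2-identified ports.
the subtree at w1 composes to {out.1, out.2, t1.2, t2.2} {out.3, t1.1, t1.3, t2.1} {t2.3} on (t1, t2); out.j = own outer ports
the subtree at w2 composes to {out.1, t1.1, t1.2, t1.3, t2.1, t2.2} {out.2} {out.3, t3.2, t3.3} {t2.3} {t3.1} on (t1, t2, t3); out.j = own outer ports

{out.1, t1.1, t1.2, t1.3, t2.1, t2.2} {out.2} {out.3, t3.2, t3.3} {t2.3} {t3.1}


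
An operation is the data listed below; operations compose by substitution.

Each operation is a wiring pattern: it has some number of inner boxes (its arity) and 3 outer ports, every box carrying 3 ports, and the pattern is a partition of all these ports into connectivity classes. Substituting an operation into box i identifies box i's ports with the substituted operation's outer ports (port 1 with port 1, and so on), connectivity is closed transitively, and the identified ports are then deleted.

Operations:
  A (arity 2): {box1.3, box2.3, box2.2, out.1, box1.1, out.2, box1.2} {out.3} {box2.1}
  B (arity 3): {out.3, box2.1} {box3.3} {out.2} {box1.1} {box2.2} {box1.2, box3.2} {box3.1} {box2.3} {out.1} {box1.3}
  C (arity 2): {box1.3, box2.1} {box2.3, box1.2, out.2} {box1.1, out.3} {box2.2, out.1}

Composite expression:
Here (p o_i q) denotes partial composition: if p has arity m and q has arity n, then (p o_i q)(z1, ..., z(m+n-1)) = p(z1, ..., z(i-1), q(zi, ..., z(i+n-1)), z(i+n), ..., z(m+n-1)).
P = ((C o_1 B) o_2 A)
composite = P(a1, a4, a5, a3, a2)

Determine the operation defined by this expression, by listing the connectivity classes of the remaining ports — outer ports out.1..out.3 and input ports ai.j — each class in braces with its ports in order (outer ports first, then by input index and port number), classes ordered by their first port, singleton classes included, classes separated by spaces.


{out.1, a2.2} {out.2, a2.3} {out.3} {a1.1} {a1.2, a3.2} {a1.3} {a2.1, a4.1, a4.2, a4.3, a5.2, a5.3} {a3.1} {a3.3} {a5.1}
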